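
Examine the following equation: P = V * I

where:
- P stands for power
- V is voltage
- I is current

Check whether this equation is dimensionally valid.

Yes

P (power) has dimensions [L^2 M T^-3].
V (voltage) has dimensions [I^-1 L^2 M T^-3].
I (current) has dimensions [I].

Left side: [L^2 M T^-3]
Right side: [L^2 M T^-3]

Both sides have the same dimensions, so the equation is dimensionally consistent.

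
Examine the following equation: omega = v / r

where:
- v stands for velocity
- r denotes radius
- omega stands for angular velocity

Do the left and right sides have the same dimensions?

Yes

v (velocity) has dimensions [L T^-1].
r (radius) has dimensions [L].
omega (angular velocity) has dimensions [T^-1].

Left side: [T^-1]
Right side: [T^-1]

Both sides have the same dimensions, so the equation is dimensionally consistent.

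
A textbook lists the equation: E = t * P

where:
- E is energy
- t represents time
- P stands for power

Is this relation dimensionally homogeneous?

Yes

E (energy) has dimensions [L^2 M T^-2].
t (time) has dimensions [T].
P (power) has dimensions [L^2 M T^-3].

Left side: [L^2 M T^-2]
Right side: [L^2 M T^-2]

Both sides have the same dimensions, so the equation is dimensionally consistent.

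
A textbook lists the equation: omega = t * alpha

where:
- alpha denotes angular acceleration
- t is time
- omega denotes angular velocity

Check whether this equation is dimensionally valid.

Yes

alpha (angular acceleration) has dimensions [T^-2].
t (time) has dimensions [T].
omega (angular velocity) has dimensions [T^-1].

Left side: [T^-1]
Right side: [T^-1]

Both sides have the same dimensions, so the equation is dimensionally consistent.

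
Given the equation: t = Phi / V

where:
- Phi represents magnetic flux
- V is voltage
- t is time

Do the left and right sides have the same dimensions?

Yes

Phi (magnetic flux) has dimensions [I^-1 L^2 M T^-2].
V (voltage) has dimensions [I^-1 L^2 M T^-3].
t (time) has dimensions [T].

Left side: [T]
Right side: [T]

Both sides have the same dimensions, so the equation is dimensionally consistent.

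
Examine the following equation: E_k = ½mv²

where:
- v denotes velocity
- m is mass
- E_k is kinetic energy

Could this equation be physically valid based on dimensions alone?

Yes

v (velocity) has dimensions [L T^-1].
m (mass) has dimensions [M].
E_k (kinetic energy) has dimensions [L^2 M T^-2].

Left side: [L^2 M T^-2]
Right side: [L^2 M T^-2]

Both sides have the same dimensions, so the equation is dimensionally consistent.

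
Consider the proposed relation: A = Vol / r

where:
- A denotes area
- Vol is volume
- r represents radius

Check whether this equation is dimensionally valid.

Yes

A (area) has dimensions [L^2].
Vol (volume) has dimensions [L^3].
r (radius) has dimensions [L].

Left side: [L^2]
Right side: [L^2]

Both sides have the same dimensions, so the equation is dimensionally consistent.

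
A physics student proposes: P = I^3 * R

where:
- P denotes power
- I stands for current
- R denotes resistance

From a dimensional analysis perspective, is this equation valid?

No

P (power) has dimensions [L^2 M T^-3].
I (current) has dimensions [I].
R (resistance) has dimensions [I^-2 L^2 M T^-3].

Left side: [L^2 M T^-3]
Right side: [I L^2 M T^-3]

The two sides have different dimensions, so the equation is NOT dimensionally consistent.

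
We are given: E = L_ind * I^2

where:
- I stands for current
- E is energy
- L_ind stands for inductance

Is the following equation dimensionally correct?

Yes

I (current) has dimensions [I].
E (energy) has dimensions [L^2 M T^-2].
L_ind (inductance) has dimensions [I^-2 L^2 M T^-2].

Left side: [L^2 M T^-2]
Right side: [L^2 M T^-2]

Both sides have the same dimensions, so the equation is dimensionally consistent.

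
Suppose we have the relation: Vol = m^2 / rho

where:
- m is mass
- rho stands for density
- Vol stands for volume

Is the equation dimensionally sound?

No

m (mass) has dimensions [M].
rho (density) has dimensions [L^-3 M].
Vol (volume) has dimensions [L^3].

Left side: [L^3]
Right side: [L^3 M]

The two sides have different dimensions, so the equation is NOT dimensionally consistent.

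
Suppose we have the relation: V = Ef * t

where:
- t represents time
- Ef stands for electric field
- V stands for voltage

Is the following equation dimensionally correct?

No

t (time) has dimensions [T].
Ef (electric field) has dimensions [I^-1 L M T^-3].
V (voltage) has dimensions [I^-1 L^2 M T^-3].

Left side: [I^-1 L^2 M T^-3]
Right side: [I^-1 L M T^-2]

The two sides have different dimensions, so the equation is NOT dimensionally consistent.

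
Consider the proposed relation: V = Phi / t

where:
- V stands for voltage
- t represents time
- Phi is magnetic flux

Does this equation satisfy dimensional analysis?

Yes

V (voltage) has dimensions [I^-1 L^2 M T^-3].
t (time) has dimensions [T].
Phi (magnetic flux) has dimensions [I^-1 L^2 M T^-2].

Left side: [I^-1 L^2 M T^-3]
Right side: [I^-1 L^2 M T^-3]

Both sides have the same dimensions, so the equation is dimensionally consistent.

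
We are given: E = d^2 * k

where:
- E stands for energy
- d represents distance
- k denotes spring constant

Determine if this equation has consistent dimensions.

Yes

E (energy) has dimensions [L^2 M T^-2].
d (distance) has dimensions [L].
k (spring constant) has dimensions [M T^-2].

Left side: [L^2 M T^-2]
Right side: [L^2 M T^-2]

Both sides have the same dimensions, so the equation is dimensionally consistent.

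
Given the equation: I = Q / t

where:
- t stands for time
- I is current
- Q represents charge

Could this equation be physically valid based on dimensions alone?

Yes

t (time) has dimensions [T].
I (current) has dimensions [I].
Q (charge) has dimensions [I T].

Left side: [I]
Right side: [I]

Both sides have the same dimensions, so the equation is dimensionally consistent.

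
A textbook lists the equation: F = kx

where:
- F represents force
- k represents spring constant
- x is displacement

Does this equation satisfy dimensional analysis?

Yes

F (force) has dimensions [L M T^-2].
k (spring constant) has dimensions [M T^-2].
x (displacement) has dimensions [L].

Left side: [L M T^-2]
Right side: [L M T^-2]

Both sides have the same dimensions, so the equation is dimensionally consistent.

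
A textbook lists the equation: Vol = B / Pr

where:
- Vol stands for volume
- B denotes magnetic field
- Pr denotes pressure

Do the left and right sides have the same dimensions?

No

Vol (volume) has dimensions [L^3].
B (magnetic field) has dimensions [I^-1 M T^-2].
Pr (pressure) has dimensions [L^-1 M T^-2].

Left side: [L^3]
Right side: [I^-1 L]

The two sides have different dimensions, so the equation is NOT dimensionally consistent.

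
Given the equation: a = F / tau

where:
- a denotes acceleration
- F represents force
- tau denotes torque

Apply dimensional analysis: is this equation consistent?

No

a (acceleration) has dimensions [L T^-2].
F (force) has dimensions [L M T^-2].
tau (torque) has dimensions [L^2 M T^-2].

Left side: [L T^-2]
Right side: [L^-1]

The two sides have different dimensions, so the equation is NOT dimensionally consistent.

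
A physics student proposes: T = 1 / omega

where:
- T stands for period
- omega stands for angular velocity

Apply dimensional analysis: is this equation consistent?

Yes

T (period) has dimensions [T].
omega (angular velocity) has dimensions [T^-1].

Left side: [T]
Right side: [T]

Both sides have the same dimensions, so the equation is dimensionally consistent.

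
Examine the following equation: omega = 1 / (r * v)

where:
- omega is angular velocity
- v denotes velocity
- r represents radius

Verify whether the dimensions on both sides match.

No

omega (angular velocity) has dimensions [T^-1].
v (velocity) has dimensions [L T^-1].
r (radius) has dimensions [L].

Left side: [T^-1]
Right side: [L^-2 T]

The two sides have different dimensions, so the equation is NOT dimensionally consistent.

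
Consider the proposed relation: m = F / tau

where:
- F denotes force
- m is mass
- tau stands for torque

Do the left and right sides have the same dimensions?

No

F (force) has dimensions [L M T^-2].
m (mass) has dimensions [M].
tau (torque) has dimensions [L^2 M T^-2].

Left side: [M]
Right side: [L^-1]

The two sides have different dimensions, so the equation is NOT dimensionally consistent.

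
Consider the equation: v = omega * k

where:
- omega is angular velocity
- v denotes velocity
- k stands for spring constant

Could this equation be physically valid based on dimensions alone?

No

omega (angular velocity) has dimensions [T^-1].
v (velocity) has dimensions [L T^-1].
k (spring constant) has dimensions [M T^-2].

Left side: [L T^-1]
Right side: [M T^-3]

The two sides have different dimensions, so the equation is NOT dimensionally consistent.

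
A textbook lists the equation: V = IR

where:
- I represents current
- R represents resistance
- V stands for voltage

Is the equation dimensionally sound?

Yes

I (current) has dimensions [I].
R (resistance) has dimensions [I^-2 L^2 M T^-3].
V (voltage) has dimensions [I^-1 L^2 M T^-3].

Left side: [I^-1 L^2 M T^-3]
Right side: [I^-1 L^2 M T^-3]

Both sides have the same dimensions, so the equation is dimensionally consistent.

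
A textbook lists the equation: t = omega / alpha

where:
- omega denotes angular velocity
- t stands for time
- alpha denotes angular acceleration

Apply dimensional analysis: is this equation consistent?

Yes

omega (angular velocity) has dimensions [T^-1].
t (time) has dimensions [T].
alpha (angular acceleration) has dimensions [T^-2].

Left side: [T]
Right side: [T]

Both sides have the same dimensions, so the equation is dimensionally consistent.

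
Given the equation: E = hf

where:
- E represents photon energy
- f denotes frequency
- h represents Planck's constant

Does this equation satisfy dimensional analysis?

Yes

E (photon energy) has dimensions [L^2 M T^-2].
f (frequency) has dimensions [T^-1].
h (Planck's constant) has dimensions [L^2 M T^-1].

Left side: [L^2 M T^-2]
Right side: [L^2 M T^-2]

Both sides have the same dimensions, so the equation is dimensionally consistent.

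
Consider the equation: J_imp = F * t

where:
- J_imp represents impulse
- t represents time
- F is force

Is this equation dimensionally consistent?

Yes

J_imp (impulse) has dimensions [L M T^-1].
t (time) has dimensions [T].
F (force) has dimensions [L M T^-2].

Left side: [L M T^-1]
Right side: [L M T^-1]

Both sides have the same dimensions, so the equation is dimensionally consistent.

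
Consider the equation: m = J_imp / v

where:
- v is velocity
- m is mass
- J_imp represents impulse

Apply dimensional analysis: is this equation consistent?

Yes

v (velocity) has dimensions [L T^-1].
m (mass) has dimensions [M].
J_imp (impulse) has dimensions [L M T^-1].

Left side: [M]
Right side: [M]

Both sides have the same dimensions, so the equation is dimensionally consistent.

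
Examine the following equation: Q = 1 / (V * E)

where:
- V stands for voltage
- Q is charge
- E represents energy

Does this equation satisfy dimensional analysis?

No

V (voltage) has dimensions [I^-1 L^2 M T^-3].
Q (charge) has dimensions [I T].
E (energy) has dimensions [L^2 M T^-2].

Left side: [I T]
Right side: [I L^-4 M^-2 T^5]

The two sides have different dimensions, so the equation is NOT dimensionally consistent.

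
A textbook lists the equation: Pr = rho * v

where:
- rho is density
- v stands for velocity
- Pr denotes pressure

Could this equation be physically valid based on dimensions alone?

No

rho (density) has dimensions [L^-3 M].
v (velocity) has dimensions [L T^-1].
Pr (pressure) has dimensions [L^-1 M T^-2].

Left side: [L^-1 M T^-2]
Right side: [L^-2 M T^-1]

The two sides have different dimensions, so the equation is NOT dimensionally consistent.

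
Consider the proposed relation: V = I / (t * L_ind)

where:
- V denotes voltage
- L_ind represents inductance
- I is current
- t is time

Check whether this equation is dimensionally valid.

No

V (voltage) has dimensions [I^-1 L^2 M T^-3].
L_ind (inductance) has dimensions [I^-2 L^2 M T^-2].
I (current) has dimensions [I].
t (time) has dimensions [T].

Left side: [I^-1 L^2 M T^-3]
Right side: [I^3 L^-2 M^-1 T]

The two sides have different dimensions, so the equation is NOT dimensionally consistent.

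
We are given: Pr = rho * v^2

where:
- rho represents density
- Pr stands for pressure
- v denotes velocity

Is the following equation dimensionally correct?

Yes

rho (density) has dimensions [L^-3 M].
Pr (pressure) has dimensions [L^-1 M T^-2].
v (velocity) has dimensions [L T^-1].

Left side: [L^-1 M T^-2]
Right side: [L^-1 M T^-2]

Both sides have the same dimensions, so the equation is dimensionally consistent.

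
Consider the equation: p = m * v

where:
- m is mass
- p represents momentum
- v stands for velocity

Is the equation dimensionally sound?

Yes

m (mass) has dimensions [M].
p (momentum) has dimensions [L M T^-1].
v (velocity) has dimensions [L T^-1].

Left side: [L M T^-1]
Right side: [L M T^-1]

Both sides have the same dimensions, so the equation is dimensionally consistent.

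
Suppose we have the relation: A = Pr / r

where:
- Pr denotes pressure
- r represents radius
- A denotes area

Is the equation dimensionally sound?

No

Pr (pressure) has dimensions [L^-1 M T^-2].
r (radius) has dimensions [L].
A (area) has dimensions [L^2].

Left side: [L^2]
Right side: [L^-2 M T^-2]

The two sides have different dimensions, so the equation is NOT dimensionally consistent.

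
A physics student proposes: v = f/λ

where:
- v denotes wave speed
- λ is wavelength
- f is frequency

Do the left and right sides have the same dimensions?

No

v (wave speed) has dimensions [L T^-1].
λ (wavelength) has dimensions [L].
f (frequency) has dimensions [T^-1].

Left side: [L T^-1]
Right side: [L^-1 T^-1]

The two sides have different dimensions, so the equation is NOT dimensionally consistent.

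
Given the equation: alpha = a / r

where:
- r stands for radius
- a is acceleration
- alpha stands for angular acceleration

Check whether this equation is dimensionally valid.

Yes

r (radius) has dimensions [L].
a (acceleration) has dimensions [L T^-2].
alpha (angular acceleration) has dimensions [T^-2].

Left side: [T^-2]
Right side: [T^-2]

Both sides have the same dimensions, so the equation is dimensionally consistent.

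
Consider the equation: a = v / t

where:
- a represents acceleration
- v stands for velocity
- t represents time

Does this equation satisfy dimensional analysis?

Yes

a (acceleration) has dimensions [L T^-2].
v (velocity) has dimensions [L T^-1].
t (time) has dimensions [T].

Left side: [L T^-2]
Right side: [L T^-2]

Both sides have the same dimensions, so the equation is dimensionally consistent.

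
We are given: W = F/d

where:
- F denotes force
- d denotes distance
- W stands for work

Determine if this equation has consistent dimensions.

No

F (force) has dimensions [L M T^-2].
d (distance) has dimensions [L].
W (work) has dimensions [L^2 M T^-2].

Left side: [L^2 M T^-2]
Right side: [M T^-2]

The two sides have different dimensions, so the equation is NOT dimensionally consistent.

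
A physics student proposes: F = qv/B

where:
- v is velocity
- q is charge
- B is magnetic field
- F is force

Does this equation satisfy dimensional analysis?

No

v (velocity) has dimensions [L T^-1].
q (charge) has dimensions [I T].
B (magnetic field) has dimensions [I^-1 M T^-2].
F (force) has dimensions [L M T^-2].

Left side: [L M T^-2]
Right side: [I^2 L M^-1 T^2]

The two sides have different dimensions, so the equation is NOT dimensionally consistent.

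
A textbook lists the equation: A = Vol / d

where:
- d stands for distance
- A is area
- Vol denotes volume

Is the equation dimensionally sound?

Yes

d (distance) has dimensions [L].
A (area) has dimensions [L^2].
Vol (volume) has dimensions [L^3].

Left side: [L^2]
Right side: [L^2]

Both sides have the same dimensions, so the equation is dimensionally consistent.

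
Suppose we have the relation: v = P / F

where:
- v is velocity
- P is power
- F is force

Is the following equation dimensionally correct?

Yes

v (velocity) has dimensions [L T^-1].
P (power) has dimensions [L^2 M T^-3].
F (force) has dimensions [L M T^-2].

Left side: [L T^-1]
Right side: [L T^-1]

Both sides have the same dimensions, so the equation is dimensionally consistent.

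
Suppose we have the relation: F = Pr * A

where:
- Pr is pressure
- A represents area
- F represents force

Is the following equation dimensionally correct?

Yes

Pr (pressure) has dimensions [L^-1 M T^-2].
A (area) has dimensions [L^2].
F (force) has dimensions [L M T^-2].

Left side: [L M T^-2]
Right side: [L M T^-2]

Both sides have the same dimensions, so the equation is dimensionally consistent.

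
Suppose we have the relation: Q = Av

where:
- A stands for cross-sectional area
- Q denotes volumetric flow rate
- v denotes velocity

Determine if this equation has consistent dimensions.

Yes

A (cross-sectional area) has dimensions [L^2].
Q (volumetric flow rate) has dimensions [L^3 T^-1].
v (velocity) has dimensions [L T^-1].

Left side: [L^3 T^-1]
Right side: [L^3 T^-1]

Both sides have the same dimensions, so the equation is dimensionally consistent.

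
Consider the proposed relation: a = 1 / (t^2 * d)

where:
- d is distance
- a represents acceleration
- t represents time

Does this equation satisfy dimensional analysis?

No

d (distance) has dimensions [L].
a (acceleration) has dimensions [L T^-2].
t (time) has dimensions [T].

Left side: [L T^-2]
Right side: [L^-1 T^-2]

The two sides have different dimensions, so the equation is NOT dimensionally consistent.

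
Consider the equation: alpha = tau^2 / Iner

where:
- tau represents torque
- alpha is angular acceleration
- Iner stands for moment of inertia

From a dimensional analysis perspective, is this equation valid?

No

tau (torque) has dimensions [L^2 M T^-2].
alpha (angular acceleration) has dimensions [T^-2].
Iner (moment of inertia) has dimensions [L^2 M].

Left side: [T^-2]
Right side: [L^2 M T^-4]

The two sides have different dimensions, so the equation is NOT dimensionally consistent.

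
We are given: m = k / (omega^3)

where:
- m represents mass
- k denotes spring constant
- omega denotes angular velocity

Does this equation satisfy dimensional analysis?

No

m (mass) has dimensions [M].
k (spring constant) has dimensions [M T^-2].
omega (angular velocity) has dimensions [T^-1].

Left side: [M]
Right side: [M T]

The two sides have different dimensions, so the equation is NOT dimensionally consistent.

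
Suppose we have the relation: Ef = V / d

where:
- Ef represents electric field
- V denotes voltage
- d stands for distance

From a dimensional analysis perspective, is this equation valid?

Yes

Ef (electric field) has dimensions [I^-1 L M T^-3].
V (voltage) has dimensions [I^-1 L^2 M T^-3].
d (distance) has dimensions [L].

Left side: [I^-1 L M T^-3]
Right side: [I^-1 L M T^-3]

Both sides have the same dimensions, so the equation is dimensionally consistent.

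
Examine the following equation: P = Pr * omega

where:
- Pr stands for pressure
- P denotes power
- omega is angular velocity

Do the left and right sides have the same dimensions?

No

Pr (pressure) has dimensions [L^-1 M T^-2].
P (power) has dimensions [L^2 M T^-3].
omega (angular velocity) has dimensions [T^-1].

Left side: [L^2 M T^-3]
Right side: [L^-1 M T^-3]

The two sides have different dimensions, so the equation is NOT dimensionally consistent.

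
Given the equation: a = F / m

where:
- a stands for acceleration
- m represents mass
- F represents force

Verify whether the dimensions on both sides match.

Yes

a (acceleration) has dimensions [L T^-2].
m (mass) has dimensions [M].
F (force) has dimensions [L M T^-2].

Left side: [L T^-2]
Right side: [L T^-2]

Both sides have the same dimensions, so the equation is dimensionally consistent.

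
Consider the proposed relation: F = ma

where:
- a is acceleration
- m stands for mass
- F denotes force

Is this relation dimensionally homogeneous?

Yes

a (acceleration) has dimensions [L T^-2].
m (mass) has dimensions [M].
F (force) has dimensions [L M T^-2].

Left side: [L M T^-2]
Right side: [L M T^-2]

Both sides have the same dimensions, so the equation is dimensionally consistent.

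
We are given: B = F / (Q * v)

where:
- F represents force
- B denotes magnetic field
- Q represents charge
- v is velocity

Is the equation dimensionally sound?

Yes

F (force) has dimensions [L M T^-2].
B (magnetic field) has dimensions [I^-1 M T^-2].
Q (charge) has dimensions [I T].
v (velocity) has dimensions [L T^-1].

Left side: [I^-1 M T^-2]
Right side: [I^-1 M T^-2]

Both sides have the same dimensions, so the equation is dimensionally consistent.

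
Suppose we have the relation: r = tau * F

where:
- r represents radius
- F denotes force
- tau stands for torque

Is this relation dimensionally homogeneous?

No

r (radius) has dimensions [L].
F (force) has dimensions [L M T^-2].
tau (torque) has dimensions [L^2 M T^-2].

Left side: [L]
Right side: [L^3 M^2 T^-4]

The two sides have different dimensions, so the equation is NOT dimensionally consistent.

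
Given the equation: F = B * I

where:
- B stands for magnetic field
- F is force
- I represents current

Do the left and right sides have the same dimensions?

No

B (magnetic field) has dimensions [I^-1 M T^-2].
F (force) has dimensions [L M T^-2].
I (current) has dimensions [I].

Left side: [L M T^-2]
Right side: [M T^-2]

The two sides have different dimensions, so the equation is NOT dimensionally consistent.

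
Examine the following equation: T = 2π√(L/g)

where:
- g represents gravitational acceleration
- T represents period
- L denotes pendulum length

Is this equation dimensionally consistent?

Yes

g (gravitational acceleration) has dimensions [L T^-2].
T (period) has dimensions [T].
L (pendulum length) has dimensions [L].

Left side: [T]
Right side: [T]

Both sides have the same dimensions, so the equation is dimensionally consistent.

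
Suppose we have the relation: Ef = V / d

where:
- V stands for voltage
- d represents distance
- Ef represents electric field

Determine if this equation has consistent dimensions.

Yes

V (voltage) has dimensions [I^-1 L^2 M T^-3].
d (distance) has dimensions [L].
Ef (electric field) has dimensions [I^-1 L M T^-3].

Left side: [I^-1 L M T^-3]
Right side: [I^-1 L M T^-3]

Both sides have the same dimensions, so the equation is dimensionally consistent.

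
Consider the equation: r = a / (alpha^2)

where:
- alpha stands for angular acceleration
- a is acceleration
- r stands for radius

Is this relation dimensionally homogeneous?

No

alpha (angular acceleration) has dimensions [T^-2].
a (acceleration) has dimensions [L T^-2].
r (radius) has dimensions [L].

Left side: [L]
Right side: [L T^2]

The two sides have different dimensions, so the equation is NOT dimensionally consistent.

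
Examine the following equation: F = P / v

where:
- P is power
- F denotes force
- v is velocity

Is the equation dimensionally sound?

Yes

P (power) has dimensions [L^2 M T^-3].
F (force) has dimensions [L M T^-2].
v (velocity) has dimensions [L T^-1].

Left side: [L M T^-2]
Right side: [L M T^-2]

Both sides have the same dimensions, so the equation is dimensionally consistent.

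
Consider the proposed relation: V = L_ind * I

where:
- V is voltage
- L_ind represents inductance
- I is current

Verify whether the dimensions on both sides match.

No

V (voltage) has dimensions [I^-1 L^2 M T^-3].
L_ind (inductance) has dimensions [I^-2 L^2 M T^-2].
I (current) has dimensions [I].

Left side: [I^-1 L^2 M T^-3]
Right side: [I^-1 L^2 M T^-2]

The two sides have different dimensions, so the equation is NOT dimensionally consistent.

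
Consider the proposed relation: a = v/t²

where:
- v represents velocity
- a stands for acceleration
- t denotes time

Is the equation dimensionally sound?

No

v (velocity) has dimensions [L T^-1].
a (acceleration) has dimensions [L T^-2].
t (time) has dimensions [T].

Left side: [L T^-2]
Right side: [L T^-3]

The two sides have different dimensions, so the equation is NOT dimensionally consistent.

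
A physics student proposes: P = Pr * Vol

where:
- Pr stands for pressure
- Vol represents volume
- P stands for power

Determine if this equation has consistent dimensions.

No

Pr (pressure) has dimensions [L^-1 M T^-2].
Vol (volume) has dimensions [L^3].
P (power) has dimensions [L^2 M T^-3].

Left side: [L^2 M T^-3]
Right side: [L^2 M T^-2]

The two sides have different dimensions, so the equation is NOT dimensionally consistent.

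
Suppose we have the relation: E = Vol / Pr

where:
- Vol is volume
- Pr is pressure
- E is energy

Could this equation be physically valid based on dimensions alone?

No

Vol (volume) has dimensions [L^3].
Pr (pressure) has dimensions [L^-1 M T^-2].
E (energy) has dimensions [L^2 M T^-2].

Left side: [L^2 M T^-2]
Right side: [L^4 M^-1 T^2]

The two sides have different dimensions, so the equation is NOT dimensionally consistent.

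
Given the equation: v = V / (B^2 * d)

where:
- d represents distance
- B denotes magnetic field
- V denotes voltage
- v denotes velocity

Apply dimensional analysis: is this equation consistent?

No

d (distance) has dimensions [L].
B (magnetic field) has dimensions [I^-1 M T^-2].
V (voltage) has dimensions [I^-1 L^2 M T^-3].
v (velocity) has dimensions [L T^-1].

Left side: [L T^-1]
Right side: [I L M^-1 T]

The two sides have different dimensions, so the equation is NOT dimensionally consistent.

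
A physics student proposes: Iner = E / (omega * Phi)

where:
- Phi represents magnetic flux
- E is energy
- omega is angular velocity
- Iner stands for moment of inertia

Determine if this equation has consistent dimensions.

No

Phi (magnetic flux) has dimensions [I^-1 L^2 M T^-2].
E (energy) has dimensions [L^2 M T^-2].
omega (angular velocity) has dimensions [T^-1].
Iner (moment of inertia) has dimensions [L^2 M].

Left side: [L^2 M]
Right side: [I T]

The two sides have different dimensions, so the equation is NOT dimensionally consistent.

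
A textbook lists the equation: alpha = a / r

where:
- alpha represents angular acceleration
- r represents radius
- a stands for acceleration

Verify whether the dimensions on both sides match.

Yes

alpha (angular acceleration) has dimensions [T^-2].
r (radius) has dimensions [L].
a (acceleration) has dimensions [L T^-2].

Left side: [T^-2]
Right side: [T^-2]

Both sides have the same dimensions, so the equation is dimensionally consistent.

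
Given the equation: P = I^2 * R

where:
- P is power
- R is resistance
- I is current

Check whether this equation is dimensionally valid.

Yes

P (power) has dimensions [L^2 M T^-3].
R (resistance) has dimensions [I^-2 L^2 M T^-3].
I (current) has dimensions [I].

Left side: [L^2 M T^-3]
Right side: [L^2 M T^-3]

Both sides have the same dimensions, so the equation is dimensionally consistent.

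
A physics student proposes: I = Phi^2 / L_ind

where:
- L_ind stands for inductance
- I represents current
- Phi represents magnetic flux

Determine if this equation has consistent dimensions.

No

L_ind (inductance) has dimensions [I^-2 L^2 M T^-2].
I (current) has dimensions [I].
Phi (magnetic flux) has dimensions [I^-1 L^2 M T^-2].

Left side: [I]
Right side: [L^2 M T^-2]

The two sides have different dimensions, so the equation is NOT dimensionally consistent.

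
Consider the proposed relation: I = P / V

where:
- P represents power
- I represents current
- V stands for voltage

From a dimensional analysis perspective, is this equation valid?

Yes

P (power) has dimensions [L^2 M T^-3].
I (current) has dimensions [I].
V (voltage) has dimensions [I^-1 L^2 M T^-3].

Left side: [I]
Right side: [I]

Both sides have the same dimensions, so the equation is dimensionally consistent.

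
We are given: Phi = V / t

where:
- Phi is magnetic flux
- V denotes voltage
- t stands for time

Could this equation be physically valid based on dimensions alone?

No

Phi (magnetic flux) has dimensions [I^-1 L^2 M T^-2].
V (voltage) has dimensions [I^-1 L^2 M T^-3].
t (time) has dimensions [T].

Left side: [I^-1 L^2 M T^-2]
Right side: [I^-1 L^2 M T^-4]

The two sides have different dimensions, so the equation is NOT dimensionally consistent.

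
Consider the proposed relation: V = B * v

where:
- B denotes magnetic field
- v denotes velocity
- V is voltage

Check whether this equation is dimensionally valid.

No

B (magnetic field) has dimensions [I^-1 M T^-2].
v (velocity) has dimensions [L T^-1].
V (voltage) has dimensions [I^-1 L^2 M T^-3].

Left side: [I^-1 L^2 M T^-3]
Right side: [I^-1 L M T^-3]

The two sides have different dimensions, so the equation is NOT dimensionally consistent.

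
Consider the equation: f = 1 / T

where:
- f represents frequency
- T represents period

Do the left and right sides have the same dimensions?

Yes

f (frequency) has dimensions [T^-1].
T (period) has dimensions [T].

Left side: [T^-1]
Right side: [T^-1]

Both sides have the same dimensions, so the equation is dimensionally consistent.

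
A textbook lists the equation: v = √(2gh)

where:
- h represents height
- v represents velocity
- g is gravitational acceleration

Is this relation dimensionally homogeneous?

Yes

h (height) has dimensions [L].
v (velocity) has dimensions [L T^-1].
g (gravitational acceleration) has dimensions [L T^-2].

Left side: [L T^-1]
Right side: [L T^-1]

Both sides have the same dimensions, so the equation is dimensionally consistent.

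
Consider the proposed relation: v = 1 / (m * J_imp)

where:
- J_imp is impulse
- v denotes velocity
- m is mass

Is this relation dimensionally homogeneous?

No

J_imp (impulse) has dimensions [L M T^-1].
v (velocity) has dimensions [L T^-1].
m (mass) has dimensions [M].

Left side: [L T^-1]
Right side: [L^-1 M^-2 T]

The two sides have different dimensions, so the equation is NOT dimensionally consistent.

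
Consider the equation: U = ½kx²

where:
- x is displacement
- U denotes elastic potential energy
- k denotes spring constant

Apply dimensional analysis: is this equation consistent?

Yes

x (displacement) has dimensions [L].
U (elastic potential energy) has dimensions [L^2 M T^-2].
k (spring constant) has dimensions [M T^-2].

Left side: [L^2 M T^-2]
Right side: [L^2 M T^-2]

Both sides have the same dimensions, so the equation is dimensionally consistent.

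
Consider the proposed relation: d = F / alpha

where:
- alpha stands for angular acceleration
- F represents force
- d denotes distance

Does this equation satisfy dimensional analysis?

No

alpha (angular acceleration) has dimensions [T^-2].
F (force) has dimensions [L M T^-2].
d (distance) has dimensions [L].

Left side: [L]
Right side: [L M]

The two sides have different dimensions, so the equation is NOT dimensionally consistent.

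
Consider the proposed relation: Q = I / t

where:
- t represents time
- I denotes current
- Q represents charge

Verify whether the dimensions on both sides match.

No

t (time) has dimensions [T].
I (current) has dimensions [I].
Q (charge) has dimensions [I T].

Left side: [I T]
Right side: [I T^-1]

The two sides have different dimensions, so the equation is NOT dimensionally consistent.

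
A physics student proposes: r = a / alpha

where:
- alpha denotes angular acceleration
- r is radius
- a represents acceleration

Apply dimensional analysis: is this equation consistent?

Yes

alpha (angular acceleration) has dimensions [T^-2].
r (radius) has dimensions [L].
a (acceleration) has dimensions [L T^-2].

Left side: [L]
Right side: [L]

Both sides have the same dimensions, so the equation is dimensionally consistent.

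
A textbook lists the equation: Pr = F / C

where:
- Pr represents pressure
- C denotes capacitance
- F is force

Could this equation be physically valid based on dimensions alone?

No

Pr (pressure) has dimensions [L^-1 M T^-2].
C (capacitance) has dimensions [I^2 L^-2 M^-1 T^4].
F (force) has dimensions [L M T^-2].

Left side: [L^-1 M T^-2]
Right side: [I^-2 L^3 M^2 T^-6]

The two sides have different dimensions, so the equation is NOT dimensionally consistent.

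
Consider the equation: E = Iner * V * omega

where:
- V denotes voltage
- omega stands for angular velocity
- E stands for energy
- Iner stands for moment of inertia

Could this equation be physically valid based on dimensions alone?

No

V (voltage) has dimensions [I^-1 L^2 M T^-3].
omega (angular velocity) has dimensions [T^-1].
E (energy) has dimensions [L^2 M T^-2].
Iner (moment of inertia) has dimensions [L^2 M].

Left side: [L^2 M T^-2]
Right side: [I^-1 L^4 M^2 T^-4]

The two sides have different dimensions, so the equation is NOT dimensionally consistent.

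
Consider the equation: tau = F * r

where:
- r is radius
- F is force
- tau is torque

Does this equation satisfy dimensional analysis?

Yes

r (radius) has dimensions [L].
F (force) has dimensions [L M T^-2].
tau (torque) has dimensions [L^2 M T^-2].

Left side: [L^2 M T^-2]
Right side: [L^2 M T^-2]

Both sides have the same dimensions, so the equation is dimensionally consistent.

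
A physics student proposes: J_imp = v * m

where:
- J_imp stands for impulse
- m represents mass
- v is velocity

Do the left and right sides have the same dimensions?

Yes

J_imp (impulse) has dimensions [L M T^-1].
m (mass) has dimensions [M].
v (velocity) has dimensions [L T^-1].

Left side: [L M T^-1]
Right side: [L M T^-1]

Both sides have the same dimensions, so the equation is dimensionally consistent.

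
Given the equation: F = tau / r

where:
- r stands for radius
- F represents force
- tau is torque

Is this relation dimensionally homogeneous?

Yes

r (radius) has dimensions [L].
F (force) has dimensions [L M T^-2].
tau (torque) has dimensions [L^2 M T^-2].

Left side: [L M T^-2]
Right side: [L M T^-2]

Both sides have the same dimensions, so the equation is dimensionally consistent.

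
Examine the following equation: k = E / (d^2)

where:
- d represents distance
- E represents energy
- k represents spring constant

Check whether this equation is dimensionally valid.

Yes

d (distance) has dimensions [L].
E (energy) has dimensions [L^2 M T^-2].
k (spring constant) has dimensions [M T^-2].

Left side: [M T^-2]
Right side: [M T^-2]

Both sides have the same dimensions, so the equation is dimensionally consistent.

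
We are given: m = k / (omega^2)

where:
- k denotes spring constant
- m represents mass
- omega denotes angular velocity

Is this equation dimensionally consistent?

Yes

k (spring constant) has dimensions [M T^-2].
m (mass) has dimensions [M].
omega (angular velocity) has dimensions [T^-1].

Left side: [M]
Right side: [M]

Both sides have the same dimensions, so the equation is dimensionally consistent.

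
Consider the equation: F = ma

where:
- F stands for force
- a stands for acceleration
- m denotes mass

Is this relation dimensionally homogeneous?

Yes

F (force) has dimensions [L M T^-2].
a (acceleration) has dimensions [L T^-2].
m (mass) has dimensions [M].

Left side: [L M T^-2]
Right side: [L M T^-2]

Both sides have the same dimensions, so the equation is dimensionally consistent.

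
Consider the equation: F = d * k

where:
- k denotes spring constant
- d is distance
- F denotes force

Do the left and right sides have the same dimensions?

Yes

k (spring constant) has dimensions [M T^-2].
d (distance) has dimensions [L].
F (force) has dimensions [L M T^-2].

Left side: [L M T^-2]
Right side: [L M T^-2]

Both sides have the same dimensions, so the equation is dimensionally consistent.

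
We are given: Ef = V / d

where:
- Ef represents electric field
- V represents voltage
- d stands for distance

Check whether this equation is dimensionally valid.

Yes

Ef (electric field) has dimensions [I^-1 L M T^-3].
V (voltage) has dimensions [I^-1 L^2 M T^-3].
d (distance) has dimensions [L].

Left side: [I^-1 L M T^-3]
Right side: [I^-1 L M T^-3]

Both sides have the same dimensions, so the equation is dimensionally consistent.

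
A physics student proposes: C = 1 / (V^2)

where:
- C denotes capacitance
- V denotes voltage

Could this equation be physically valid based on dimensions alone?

No

C (capacitance) has dimensions [I^2 L^-2 M^-1 T^4].
V (voltage) has dimensions [I^-1 L^2 M T^-3].

Left side: [I^2 L^-2 M^-1 T^4]
Right side: [I^2 L^-4 M^-2 T^6]

The two sides have different dimensions, so the equation is NOT dimensionally consistent.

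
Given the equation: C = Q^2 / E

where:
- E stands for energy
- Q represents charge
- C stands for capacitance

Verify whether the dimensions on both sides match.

Yes

E (energy) has dimensions [L^2 M T^-2].
Q (charge) has dimensions [I T].
C (capacitance) has dimensions [I^2 L^-2 M^-1 T^4].

Left side: [I^2 L^-2 M^-1 T^4]
Right side: [I^2 L^-2 M^-1 T^4]

Both sides have the same dimensions, so the equation is dimensionally consistent.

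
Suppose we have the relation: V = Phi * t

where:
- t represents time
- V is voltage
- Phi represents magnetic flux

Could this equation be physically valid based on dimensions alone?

No

t (time) has dimensions [T].
V (voltage) has dimensions [I^-1 L^2 M T^-3].
Phi (magnetic flux) has dimensions [I^-1 L^2 M T^-2].

Left side: [I^-1 L^2 M T^-3]
Right side: [I^-1 L^2 M T^-1]

The two sides have different dimensions, so the equation is NOT dimensionally consistent.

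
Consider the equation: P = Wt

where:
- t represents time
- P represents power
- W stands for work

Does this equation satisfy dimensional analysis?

No

t (time) has dimensions [T].
P (power) has dimensions [L^2 M T^-3].
W (work) has dimensions [L^2 M T^-2].

Left side: [L^2 M T^-3]
Right side: [L^2 M T^-1]

The two sides have different dimensions, so the equation is NOT dimensionally consistent.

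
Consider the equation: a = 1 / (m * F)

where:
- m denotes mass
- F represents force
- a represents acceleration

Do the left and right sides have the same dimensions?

No

m (mass) has dimensions [M].
F (force) has dimensions [L M T^-2].
a (acceleration) has dimensions [L T^-2].

Left side: [L T^-2]
Right side: [L^-1 M^-2 T^2]

The two sides have different dimensions, so the equation is NOT dimensionally consistent.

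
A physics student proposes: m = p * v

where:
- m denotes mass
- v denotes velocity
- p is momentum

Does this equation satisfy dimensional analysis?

No

m (mass) has dimensions [M].
v (velocity) has dimensions [L T^-1].
p (momentum) has dimensions [L M T^-1].

Left side: [M]
Right side: [L^2 M T^-2]

The two sides have different dimensions, so the equation is NOT dimensionally consistent.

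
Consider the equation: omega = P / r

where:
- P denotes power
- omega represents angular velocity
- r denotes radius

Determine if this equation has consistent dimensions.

No

P (power) has dimensions [L^2 M T^-3].
omega (angular velocity) has dimensions [T^-1].
r (radius) has dimensions [L].

Left side: [T^-1]
Right side: [L M T^-3]

The two sides have different dimensions, so the equation is NOT dimensionally consistent.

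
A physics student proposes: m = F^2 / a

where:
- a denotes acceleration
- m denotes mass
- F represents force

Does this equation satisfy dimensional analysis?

No

a (acceleration) has dimensions [L T^-2].
m (mass) has dimensions [M].
F (force) has dimensions [L M T^-2].

Left side: [M]
Right side: [L M^2 T^-2]

The two sides have different dimensions, so the equation is NOT dimensionally consistent.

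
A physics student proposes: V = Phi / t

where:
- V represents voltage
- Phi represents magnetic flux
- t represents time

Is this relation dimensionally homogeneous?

Yes

V (voltage) has dimensions [I^-1 L^2 M T^-3].
Phi (magnetic flux) has dimensions [I^-1 L^2 M T^-2].
t (time) has dimensions [T].

Left side: [I^-1 L^2 M T^-3]
Right side: [I^-1 L^2 M T^-3]

Both sides have the same dimensions, so the equation is dimensionally consistent.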